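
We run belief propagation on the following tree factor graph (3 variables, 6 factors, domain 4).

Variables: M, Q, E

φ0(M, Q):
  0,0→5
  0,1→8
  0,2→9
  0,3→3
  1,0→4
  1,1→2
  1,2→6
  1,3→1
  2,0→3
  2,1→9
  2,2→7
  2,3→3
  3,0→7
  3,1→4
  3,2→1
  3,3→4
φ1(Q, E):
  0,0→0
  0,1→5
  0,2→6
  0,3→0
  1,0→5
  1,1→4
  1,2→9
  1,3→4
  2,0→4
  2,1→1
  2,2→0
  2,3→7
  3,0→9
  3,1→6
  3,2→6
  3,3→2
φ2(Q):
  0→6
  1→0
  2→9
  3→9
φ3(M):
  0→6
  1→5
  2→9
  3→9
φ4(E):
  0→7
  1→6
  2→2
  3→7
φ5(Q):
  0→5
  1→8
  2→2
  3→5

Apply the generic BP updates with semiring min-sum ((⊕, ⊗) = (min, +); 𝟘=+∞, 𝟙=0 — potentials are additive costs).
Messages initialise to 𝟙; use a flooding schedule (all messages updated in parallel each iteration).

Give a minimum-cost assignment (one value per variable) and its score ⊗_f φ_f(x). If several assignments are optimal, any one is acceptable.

assignment: (M=3, Q=2, E=2); score = 23

init: all messages = 𝟙 over 4 values
r1 m[φ0→M] = [3, 1, 3, 1]
r1 m[φ0→Q] = [3, 2, 1, 1]
r1 m[φ1→Q] = [0, 4, 0, 2]
r1 m[φ1→E] = [0, 1, 0, 0]
r1 m[φ2→Q] = [6, 0, 9, 9]
r1 m[φ3→M] = [6, 5, 9, 9]
r1 m[φ4→E] = [7, 6, 2, 7]
r1 m[φ5→Q] = [5, 8, 2, 5]
r1 m[M→φ0] = [0, 0, 0, 0]
r1 m[M→φ3] = [0, 0, 0, 0]
r1 m[Q→φ0] = [0, 0, 0, 0]
r1 m[Q→φ1] = [0, 0, 0, 0]
r1 m[Q→φ2] = [0, 0, 0, 0]
r1 m[Q→φ5] = [0, 0, 0, 0]
r1 m[E→φ1] = [0, 0, 0, 0]
r1 m[E→φ4] = [0, 0, 0, 0]
r2 m[φ0→M] = [3, 1, 3, 1]
r2 m[φ0→Q] = [3, 2, 1, 1]
r2 m[φ1→Q] = [0, 4, 0, 2]
r2 m[φ1→E] = [0, 1, 0, 0]
r2 m[φ2→Q] = [6, 0, 9, 9]
r2 m[φ3→M] = [6, 5, 9, 9]
r2 m[φ4→E] = [7, 6, 2, 7]
r2 m[φ5→Q] = [5, 8, 2, 5]
r2 m[M→φ0] = [6, 5, 9, 9]
r2 m[M→φ3] = [3, 1, 3, 1]
r2 m[Q→φ0] = [11, 12, 11, 16]
r2 m[Q→φ1] = [14, 10, 12, 15]
r2 m[Q→φ2] = [8, 14, 3, 8]
r2 m[Q→φ5] = [9, 6, 10, 12]
r2 m[E→φ1] = [7, 6, 2, 7]
r2 m[E→φ4] = [0, 1, 0, 0]
r3 m[φ0→M] = [16, 14, 14, 12]
r3 m[φ0→Q] = [9, 7, 10, 6]
r3 m[φ1→Q] = [7, 10, 2, 8]
r3 m[φ1→E] = [14, 13, 12, 14]
r3 m[φ2→Q] = [6, 0, 9, 9]
r3 m[φ3→M] = [6, 5, 9, 9]
r3 m[φ4→E] = [7, 6, 2, 7]
r3 m[φ5→Q] = [5, 8, 2, 5]
r3 m[M→φ0] = [6, 5, 9, 9]
r3 m[M→φ3] = [3, 1, 3, 1]
r3 m[Q→φ0] = [11, 12, 11, 16]
r3 m[Q→φ1] = [14, 10, 12, 15]
r3 m[Q→φ2] = [8, 14, 3, 8]
r3 m[Q→φ5] = [9, 6, 10, 12]
r3 m[E→φ1] = [7, 6, 2, 7]
r3 m[E→φ4] = [0, 1, 0, 0]
r4 m[φ0→M] = [16, 14, 14, 12]
r4 m[φ0→Q] = [9, 7, 10, 6]
r4 m[φ1→Q] = [7, 10, 2, 8]
r4 m[φ1→E] = [14, 13, 12, 14]
r4 m[φ2→Q] = [6, 0, 9, 9]
r4 m[φ3→M] = [6, 5, 9, 9]
r4 m[φ4→E] = [7, 6, 2, 7]
r4 m[φ5→Q] = [5, 8, 2, 5]
r4 m[M→φ0] = [6, 5, 9, 9]
r4 m[M→φ3] = [16, 14, 14, 12]
r4 m[Q→φ0] = [18, 18, 13, 22]
r4 m[Q→φ1] = [20, 15, 21, 20]
r4 m[Q→φ2] = [21, 25, 14, 19]
r4 m[Q→φ5] = [22, 17, 21, 23]
r4 m[E→φ1] = [7, 6, 2, 7]
r4 m[E→φ4] = [14, 13, 12, 14]
r5 m[φ0→M] = [22, 19, 20, 14]
r5 m[φ0→Q] = [9, 7, 10, 6]
r5 m[φ1→Q] = [7, 10, 2, 8]
r5 m[φ1→E] = [20, 19, 21, 19]
r5 m[φ2→Q] = [6, 0, 9, 9]
r5 m[φ3→M] = [6, 5, 9, 9]
r5 m[φ4→E] = [7, 6, 2, 7]
r5 m[φ5→Q] = [5, 8, 2, 5]
r5 m[M→φ0] = [6, 5, 9, 9]
r5 m[M→φ3] = [16, 14, 14, 12]
r5 m[Q→φ0] = [18, 18, 13, 22]
r5 m[Q→φ1] = [20, 15, 21, 20]
r5 m[Q→φ2] = [21, 25, 14, 19]
r5 m[Q→φ5] = [22, 17, 21, 23]
r5 m[E→φ1] = [7, 6, 2, 7]
r5 m[E→φ4] = [14, 13, 12, 14]
r6 m[φ0→M] = [22, 19, 20, 14]
r6 m[φ0→Q] = [9, 7, 10, 6]
r6 m[φ1→Q] = [7, 10, 2, 8]
r6 m[φ1→E] = [20, 19, 21, 19]
r6 m[φ2→Q] = [6, 0, 9, 9]
r6 m[φ3→M] = [6, 5, 9, 9]
r6 m[φ4→E] = [7, 6, 2, 7]
r6 m[φ5→Q] = [5, 8, 2, 5]
r6 m[M→φ0] = [6, 5, 9, 9]
r6 m[M→φ3] = [22, 19, 20, 14]
r6 m[Q→φ0] = [18, 18, 13, 22]
r6 m[Q→φ1] = [20, 15, 21, 20]
r6 m[Q→φ2] = [21, 25, 14, 19]
r6 m[Q→φ5] = [22, 17, 21, 23]
r6 m[E→φ1] = [7, 6, 2, 7]
r6 m[E→φ4] = [20, 19, 21, 19]
r7 m[φ0→M] = [22, 19, 20, 14]
r7 m[φ0→Q] = [9, 7, 10, 6]
r7 m[φ1→Q] = [7, 10, 2, 8]
r7 m[φ1→E] = [20, 19, 21, 19]
r7 m[φ2→Q] = [6, 0, 9, 9]
r7 m[φ3→M] = [6, 5, 9, 9]
r7 m[φ4→E] = [7, 6, 2, 7]
r7 m[φ5→Q] = [5, 8, 2, 5]
r7 m[M→φ0] = [6, 5, 9, 9]
r7 m[M→φ3] = [22, 19, 20, 14]
r7 m[Q→φ0] = [18, 18, 13, 22]
r7 m[Q→φ1] = [20, 15, 21, 20]
r7 m[Q→φ2] = [21, 25, 14, 19]
r7 m[Q→φ5] = [22, 17, 21, 23]
r7 m[E→φ1] = [7, 6, 2, 7]
r7 m[E→φ4] = [20, 19, 21, 19]
fixed point reached at round 7
traceback from M: (M=3, Q=2, E=2), score=23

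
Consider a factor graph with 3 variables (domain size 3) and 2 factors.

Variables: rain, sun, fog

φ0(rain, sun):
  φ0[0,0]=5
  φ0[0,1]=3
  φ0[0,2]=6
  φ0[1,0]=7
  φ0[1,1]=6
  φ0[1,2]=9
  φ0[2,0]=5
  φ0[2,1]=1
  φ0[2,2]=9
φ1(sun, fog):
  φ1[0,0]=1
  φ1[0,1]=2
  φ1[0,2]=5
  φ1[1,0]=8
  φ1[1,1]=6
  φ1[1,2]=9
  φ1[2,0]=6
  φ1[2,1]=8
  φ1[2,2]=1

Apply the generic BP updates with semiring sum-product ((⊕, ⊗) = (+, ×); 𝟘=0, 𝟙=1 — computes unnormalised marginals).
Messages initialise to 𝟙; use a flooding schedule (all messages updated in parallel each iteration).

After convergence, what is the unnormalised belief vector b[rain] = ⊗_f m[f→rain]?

b[rain] = [199, 329, 198]

init: all messages = 𝟙 over 3 values
r1 m[φ0→rain] = [14, 22, 15]
r1 m[φ0→sun] = [17, 10, 24]
r1 m[φ1→sun] = [8, 23, 15]
r1 m[φ1→fog] = [15, 16, 15]
r1 m[rain→φ0] = [1, 1, 1]
r1 m[sun→φ0] = [1, 1, 1]
r1 m[sun→φ1] = [1, 1, 1]
r1 m[fog→φ1] = [1, 1, 1]
r2 m[φ0→rain] = [14, 22, 15]
r2 m[φ0→sun] = [17, 10, 24]
r2 m[φ1→sun] = [8, 23, 15]
r2 m[φ1→fog] = [15, 16, 15]
r2 m[rain→φ0] = [1, 1, 1]
r2 m[sun→φ0] = [8, 23, 15]
r2 m[sun→φ1] = [17, 10, 24]
r2 m[fog→φ1] = [1, 1, 1]
r3 m[φ0→rain] = [199, 329, 198]
r3 m[φ0→sun] = [17, 10, 24]
r3 m[φ1→sun] = [8, 23, 15]
r3 m[φ1→fog] = [241, 286, 199]
r3 m[rain→φ0] = [1, 1, 1]
r3 m[sun→φ0] = [8, 23, 15]
r3 m[sun→φ1] = [17, 10, 24]
r3 m[fog→φ1] = [1, 1, 1]
r4 m[φ0→rain] = [199, 329, 198]
r4 m[φ0→sun] = [17, 10, 24]
r4 m[φ1→sun] = [8, 23, 15]
r4 m[φ1→fog] = [241, 286, 199]
r4 m[rain→φ0] = [1, 1, 1]
r4 m[sun→φ0] = [8, 23, 15]
r4 m[sun→φ1] = [17, 10, 24]
r4 m[fog→φ1] = [1, 1, 1]
fixed point reached at round 4
b[rain] = ⊗ incoming = [199, 329, 198]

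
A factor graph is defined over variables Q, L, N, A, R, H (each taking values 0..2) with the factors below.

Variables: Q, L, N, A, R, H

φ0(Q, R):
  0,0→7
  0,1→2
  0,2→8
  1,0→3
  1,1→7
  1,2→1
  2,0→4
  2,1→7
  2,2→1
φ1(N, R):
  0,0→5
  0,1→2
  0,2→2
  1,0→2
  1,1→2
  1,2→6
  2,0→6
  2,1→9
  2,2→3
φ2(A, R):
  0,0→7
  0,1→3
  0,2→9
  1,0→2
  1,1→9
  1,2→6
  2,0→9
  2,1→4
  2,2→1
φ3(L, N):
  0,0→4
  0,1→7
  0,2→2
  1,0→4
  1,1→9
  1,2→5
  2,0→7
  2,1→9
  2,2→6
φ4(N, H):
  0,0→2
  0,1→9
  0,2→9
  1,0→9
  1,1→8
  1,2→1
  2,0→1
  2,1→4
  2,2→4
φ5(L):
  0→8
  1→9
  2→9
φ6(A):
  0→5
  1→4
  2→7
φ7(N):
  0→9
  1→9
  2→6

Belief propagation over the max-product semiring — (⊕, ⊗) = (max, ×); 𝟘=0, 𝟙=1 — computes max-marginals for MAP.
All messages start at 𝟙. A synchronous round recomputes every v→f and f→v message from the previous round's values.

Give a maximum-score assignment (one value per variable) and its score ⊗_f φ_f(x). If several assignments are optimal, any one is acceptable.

init: all messages = 𝟙 over 3 values
r1 m[φ0→Q] = [8, 7, 7]
r1 m[φ0→R] = [7, 7, 8]
r1 m[φ1→N] = [5, 6, 9]
r1 m[φ1→R] = [6, 9, 6]
r1 m[φ2→A] = [9, 9, 9]
r1 m[φ2→R] = [9, 9, 9]
r1 m[φ3→L] = [7, 9, 9]
r1 m[φ3→N] = [7, 9, 6]
r1 m[φ4→N] = [9, 9, 4]
r1 m[φ4→H] = [9, 9, 9]
r1 m[φ5→L] = [8, 9, 9]
r1 m[φ6→A] = [5, 4, 7]
r1 m[φ7→N] = [9, 9, 6]
r1 m[Q→φ0] = [1, 1, 1]
r1 m[L→φ3] = [1, 1, 1]
r1 m[L→φ5] = [1, 1, 1]
r1 m[N→φ1] = [1, 1, 1]
r1 m[N→φ3] = [1, 1, 1]
r1 m[N→φ4] = [1, 1, 1]
r1 m[N→φ7] = [1, 1, 1]
r1 m[A→φ2] = [1, 1, 1]
r1 m[A→φ6] = [1, 1, 1]
r1 m[R→φ0] = [1, 1, 1]
r1 m[R→φ1] = [1, 1, 1]
r1 m[R→φ2] = [1, 1, 1]
r1 m[H→φ4] = [1, 1, 1]
r2 m[φ0→Q] = [8, 7, 7]
r2 m[φ0→R] = [7, 7, 8]
r2 m[φ1→N] = [5, 6, 9]
r2 m[φ1→R] = [6, 9, 6]
r2 m[φ2→A] = [9, 9, 9]
r2 m[φ2→R] = [9, 9, 9]
r2 m[φ3→L] = [7, 9, 9]
r2 m[φ3→N] = [7, 9, 6]
r2 m[φ4→N] = [9, 9, 4]
r2 m[φ4→H] = [9, 9, 9]
r2 m[φ5→L] = [8, 9, 9]
r2 m[φ6→A] = [5, 4, 7]
r2 m[φ7→N] = [9, 9, 6]
r2 m[Q→φ0] = [1, 1, 1]
r2 m[L→φ3] = [8, 9, 9]
r2 m[L→φ5] = [7, 9, 9]
r2 m[N→φ1] = [567, 729, 144]
r2 m[N→φ3] = [405, 486, 216]
r2 m[N→φ4] = [315, 486, 324]
r2 m[N→φ7] = [315, 486, 216]
r2 m[A→φ2] = [5, 4, 7]
r2 m[A→φ6] = [9, 9, 9]
r2 m[R→φ0] = [54, 81, 54]
r2 m[R→φ1] = [63, 63, 72]
r2 m[R→φ2] = [42, 63, 48]
r2 m[H→φ4] = [1, 1, 1]
r3 m[φ0→Q] = [432, 567, 567]
r3 m[φ0→R] = [7, 7, 8]
r3 m[φ1→N] = [315, 432, 567]
r3 m[φ1→R] = [2835, 1458, 4374]
r3 m[φ2→A] = [432, 567, 378]
r3 m[φ2→R] = [63, 36, 45]
r3 m[φ3→L] = [3402, 4374, 4374]
r3 m[φ3→N] = [63, 81, 54]
r3 m[φ4→N] = [9, 9, 4]
r3 m[φ4→H] = [4374, 3888, 2835]
r3 m[φ5→L] = [8, 9, 9]
r3 m[φ6→A] = [5, 4, 7]
r3 m[φ7→N] = [9, 9, 6]
r3 m[Q→φ0] = [1, 1, 1]
r3 m[L→φ3] = [8, 9, 9]
r3 m[L→φ5] = [7, 9, 9]
r3 m[N→φ1] = [567, 729, 144]
r3 m[N→φ3] = [405, 486, 216]
r3 m[N→φ4] = [315, 486, 324]
r3 m[N→φ7] = [315, 486, 216]
r3 m[A→φ2] = [5, 4, 7]
r3 m[A→φ6] = [9, 9, 9]
r3 m[R→φ0] = [54, 81, 54]
r3 m[R→φ1] = [63, 63, 72]
r3 m[R→φ2] = [42, 63, 48]
r3 m[H→φ4] = [1, 1, 1]
r4 m[φ0→Q] = [432, 567, 567]
r4 m[φ0→R] = [7, 7, 8]
r4 m[φ1→N] = [315, 432, 567]
r4 m[φ1→R] = [2835, 1458, 4374]
r4 m[φ2→A] = [432, 567, 378]
r4 m[φ2→R] = [63, 36, 45]
r4 m[φ3→L] = [3402, 4374, 4374]
r4 m[φ3→N] = [63, 81, 54]
r4 m[φ4→N] = [9, 9, 4]
r4 m[φ4→H] = [4374, 3888, 2835]
r4 m[φ5→L] = [8, 9, 9]
r4 m[φ6→A] = [5, 4, 7]
r4 m[φ7→N] = [9, 9, 6]
r4 m[Q→φ0] = [1, 1, 1]
r4 m[L→φ3] = [8, 9, 9]
r4 m[L→φ5] = [3402, 4374, 4374]
r4 m[N→φ1] = [5103, 6561, 1296]
r4 m[N→φ3] = [25515, 34992, 13608]
r4 m[N→φ4] = [178605, 314928, 183708]
r4 m[N→φ7] = [178605, 314928, 122472]
r4 m[A→φ2] = [5, 4, 7]
r4 m[A→φ6] = [432, 567, 378]
r4 m[R→φ0] = [178605, 52488, 196830]
r4 m[R→φ1] = [441, 252, 360]
r4 m[R→φ2] = [19845, 10206, 34992]
r4 m[H→φ4] = [1, 1, 1]
r5 m[φ0→Q] = [1574640, 535815, 714420]
r5 m[φ0→R] = [7, 7, 8]
r5 m[φ1→N] = [2205, 2160, 2646]
r5 m[φ1→R] = [25515, 13122, 39366]
r5 m[φ2→A] = [314928, 209952, 178605]
r5 m[φ2→R] = [63, 36, 45]
r5 m[φ3→L] = [244944, 314928, 314928]
r5 m[φ3→N] = [63, 81, 54]
r5 m[φ4→N] = [9, 9, 4]
r5 m[φ4→H] = [2834352, 2519424, 1607445]
r5 m[φ5→L] = [8, 9, 9]
r5 m[φ6→A] = [5, 4, 7]
r5 m[φ7→N] = [9, 9, 6]
r5 m[Q→φ0] = [1, 1, 1]
r5 m[L→φ3] = [8, 9, 9]
r5 m[L→φ5] = [3402, 4374, 4374]
r5 m[N→φ1] = [5103, 6561, 1296]
r5 m[N→φ3] = [25515, 34992, 13608]
r5 m[N→φ4] = [178605, 314928, 183708]
r5 m[N→φ7] = [178605, 314928, 122472]
r5 m[A→φ2] = [5, 4, 7]
r5 m[A→φ6] = [432, 567, 378]
r5 m[R→φ0] = [178605, 52488, 196830]
r5 m[R→φ1] = [441, 252, 360]
r5 m[R→φ2] = [19845, 10206, 34992]
r5 m[H→φ4] = [1, 1, 1]
r6 m[φ0→Q] = [1574640, 535815, 714420]
r6 m[φ0→R] = [7, 7, 8]
r6 m[φ1→N] = [2205, 2160, 2646]
r6 m[φ1→R] = [25515, 13122, 39366]
r6 m[φ2→A] = [314928, 209952, 178605]
r6 m[φ2→R] = [63, 36, 45]
r6 m[φ3→L] = [244944, 314928, 314928]
r6 m[φ3→N] = [63, 81, 54]
r6 m[φ4→N] = [9, 9, 4]
r6 m[φ4→H] = [2834352, 2519424, 1607445]
r6 m[φ5→L] = [8, 9, 9]
r6 m[φ6→A] = [5, 4, 7]
r6 m[φ7→N] = [9, 9, 6]
r6 m[Q→φ0] = [1, 1, 1]
r6 m[L→φ3] = [8, 9, 9]
r6 m[L→φ5] = [244944, 314928, 314928]
r6 m[N→φ1] = [5103, 6561, 1296]
r6 m[N→φ3] = [178605, 174960, 63504]
r6 m[N→φ4] = [1250235, 1574640, 857304]
r6 m[N→φ7] = [1250235, 1574640, 571536]
r6 m[A→φ2] = [5, 4, 7]
r6 m[A→φ6] = [314928, 209952, 178605]
r6 m[R→φ0] = [1607445, 472392, 1771470]
r6 m[R→φ1] = [441, 252, 360]
r6 m[R→φ2] = [178605, 91854, 314928]
r6 m[H→φ4] = [1, 1, 1]
r7 m[φ0→Q] = [14171760, 4822335, 6429780]
r7 m[φ0→R] = [7, 7, 8]
r7 m[φ1→N] = [2205, 2160, 2646]
r7 m[φ1→R] = [25515, 13122, 39366]
r7 m[φ2→A] = [2834352, 1889568, 1607445]
r7 m[φ2→R] = [63, 36, 45]
r7 m[φ3→L] = [1224720, 1574640, 1574640]
r7 m[φ3→N] = [63, 81, 54]
r7 m[φ4→N] = [9, 9, 4]
r7 m[φ4→H] = [14171760, 12597120, 11252115]
r7 m[φ5→L] = [8, 9, 9]
r7 m[φ6→A] = [5, 4, 7]
r7 m[φ7→N] = [9, 9, 6]
r7 m[Q→φ0] = [1, 1, 1]
r7 m[L→φ3] = [8, 9, 9]
r7 m[L→φ5] = [244944, 314928, 314928]
r7 m[N→φ1] = [5103, 6561, 1296]
r7 m[N→φ3] = [178605, 174960, 63504]
r7 m[N→φ4] = [1250235, 1574640, 857304]
r7 m[N→φ7] = [1250235, 1574640, 571536]
r7 m[A→φ2] = [5, 4, 7]
r7 m[A→φ6] = [314928, 209952, 178605]
r7 m[R→φ0] = [1607445, 472392, 1771470]
r7 m[R→φ1] = [441, 252, 360]
r7 m[R→φ2] = [178605, 91854, 314928]
r7 m[H→φ4] = [1, 1, 1]
r8 m[φ0→Q] = [14171760, 4822335, 6429780]
r8 m[φ0→R] = [7, 7, 8]
r8 m[φ1→N] = [2205, 2160, 2646]
r8 m[φ1→R] = [25515, 13122, 39366]
r8 m[φ2→A] = [2834352, 1889568, 1607445]
r8 m[φ2→R] = [63, 36, 45]
r8 m[φ3→L] = [1224720, 1574640, 1574640]
r8 m[φ3→N] = [63, 81, 54]
r8 m[φ4→N] = [9, 9, 4]
r8 m[φ4→H] = [14171760, 12597120, 11252115]
r8 m[φ5→L] = [8, 9, 9]
r8 m[φ6→A] = [5, 4, 7]
r8 m[φ7→N] = [9, 9, 6]
r8 m[Q→φ0] = [1, 1, 1]
r8 m[L→φ3] = [8, 9, 9]
r8 m[L→φ5] = [1224720, 1574640, 1574640]
r8 m[N→φ1] = [5103, 6561, 1296]
r8 m[N→φ3] = [178605, 174960, 63504]
r8 m[N→φ4] = [1250235, 1574640, 857304]
r8 m[N→φ7] = [1250235, 1574640, 571536]
r8 m[A→φ2] = [5, 4, 7]
r8 m[A→φ6] = [2834352, 1889568, 1607445]
r8 m[R→φ0] = [1607445, 472392, 1771470]
r8 m[R→φ1] = [441, 252, 360]
r8 m[R→φ2] = [178605, 91854, 314928]
r8 m[H→φ4] = [1, 1, 1]
r9 m[φ0→Q] = [14171760, 4822335, 6429780]
r9 m[φ0→R] = [7, 7, 8]
r9 m[φ1→N] = [2205, 2160, 2646]
r9 m[φ1→R] = [25515, 13122, 39366]
r9 m[φ2→A] = [2834352, 1889568, 1607445]
r9 m[φ2→R] = [63, 36, 45]
r9 m[φ3→L] = [1224720, 1574640, 1574640]
r9 m[φ3→N] = [63, 81, 54]
r9 m[φ4→N] = [9, 9, 4]
r9 m[φ4→H] = [14171760, 12597120, 11252115]
r9 m[φ5→L] = [8, 9, 9]
r9 m[φ6→A] = [5, 4, 7]
r9 m[φ7→N] = [9, 9, 6]
r9 m[Q→φ0] = [1, 1, 1]
r9 m[L→φ3] = [8, 9, 9]
r9 m[L→φ5] = [1224720, 1574640, 1574640]
r9 m[N→φ1] = [5103, 6561, 1296]
r9 m[N→φ3] = [178605, 174960, 63504]
r9 m[N→φ4] = [1250235, 1574640, 857304]
r9 m[N→φ7] = [1250235, 1574640, 571536]
r9 m[A→φ2] = [5, 4, 7]
r9 m[A→φ6] = [2834352, 1889568, 1607445]
r9 m[R→φ0] = [1607445, 472392, 1771470]
r9 m[R→φ1] = [441, 252, 360]
r9 m[R→φ2] = [178605, 91854, 314928]
r9 m[H→φ4] = [1, 1, 1]
fixed point reached at round 9
traceback from Q: (Q=0, L=1, N=1, A=0, R=2, H=0), score=14171760

assignment: (Q=0, L=1, N=1, A=0, R=2, H=0); score = 14171760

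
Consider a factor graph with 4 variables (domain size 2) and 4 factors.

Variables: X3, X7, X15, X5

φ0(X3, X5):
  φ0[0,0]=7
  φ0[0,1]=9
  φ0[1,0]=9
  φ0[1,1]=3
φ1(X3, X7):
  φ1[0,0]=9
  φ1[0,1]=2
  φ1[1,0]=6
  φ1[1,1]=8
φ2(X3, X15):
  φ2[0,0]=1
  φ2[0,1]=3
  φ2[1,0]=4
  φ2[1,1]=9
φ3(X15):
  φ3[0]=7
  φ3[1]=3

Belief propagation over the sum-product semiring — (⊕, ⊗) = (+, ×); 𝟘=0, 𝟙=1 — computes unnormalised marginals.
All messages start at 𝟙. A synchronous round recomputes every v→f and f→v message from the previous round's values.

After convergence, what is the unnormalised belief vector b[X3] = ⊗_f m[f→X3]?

b[X3] = [2816, 9240]

init: all messages = 𝟙 over 2 values
r1 m[φ0→X3] = [16, 12]
r1 m[φ0→X5] = [16, 12]
r1 m[φ1→X3] = [11, 14]
r1 m[φ1→X7] = [15, 10]
r1 m[φ2→X3] = [4, 13]
r1 m[φ2→X15] = [5, 12]
r1 m[φ3→X15] = [7, 3]
r1 m[X3→φ0] = [1, 1]
r1 m[X3→φ1] = [1, 1]
r1 m[X3→φ2] = [1, 1]
r1 m[X7→φ1] = [1, 1]
r1 m[X15→φ2] = [1, 1]
r1 m[X15→φ3] = [1, 1]
r1 m[X5→φ0] = [1, 1]
r2 m[φ0→X3] = [16, 12]
r2 m[φ0→X5] = [16, 12]
r2 m[φ1→X3] = [11, 14]
r2 m[φ1→X7] = [15, 10]
r2 m[φ2→X3] = [4, 13]
r2 m[φ2→X15] = [5, 12]
r2 m[φ3→X15] = [7, 3]
r2 m[X3→φ0] = [44, 182]
r2 m[X3→φ1] = [64, 156]
r2 m[X3→φ2] = [176, 168]
r2 m[X7→φ1] = [1, 1]
r2 m[X15→φ2] = [7, 3]
r2 m[X15→φ3] = [5, 12]
r2 m[X5→φ0] = [1, 1]
r3 m[φ0→X3] = [16, 12]
r3 m[φ0→X5] = [1946, 942]
r3 m[φ1→X3] = [11, 14]
r3 m[φ1→X7] = [1512, 1376]
r3 m[φ2→X3] = [16, 55]
r3 m[φ2→X15] = [848, 2040]
r3 m[φ3→X15] = [7, 3]
r3 m[X3→φ0] = [44, 182]
r3 m[X3→φ1] = [64, 156]
r3 m[X3→φ2] = [176, 168]
r3 m[X7→φ1] = [1, 1]
r3 m[X15→φ2] = [7, 3]
r3 m[X15→φ3] = [5, 12]
r3 m[X5→φ0] = [1, 1]
r4 m[φ0→X3] = [16, 12]
r4 m[φ0→X5] = [1946, 942]
r4 m[φ1→X3] = [11, 14]
r4 m[φ1→X7] = [1512, 1376]
r4 m[φ2→X3] = [16, 55]
r4 m[φ2→X15] = [848, 2040]
r4 m[φ3→X15] = [7, 3]
r4 m[X3→φ0] = [176, 770]
r4 m[X3→φ1] = [256, 660]
r4 m[X3→φ2] = [176, 168]
r4 m[X7→φ1] = [1, 1]
r4 m[X15→φ2] = [7, 3]
r4 m[X15→φ3] = [848, 2040]
r4 m[X5→φ0] = [1, 1]
r5 m[φ0→X3] = [16, 12]
r5 m[φ0→X5] = [8162, 3894]
r5 m[φ1→X3] = [11, 14]
r5 m[φ1→X7] = [6264, 5792]
r5 m[φ2→X3] = [16, 55]
r5 m[φ2→X15] = [848, 2040]
r5 m[φ3→X15] = [7, 3]
r5 m[X3→φ0] = [176, 770]
r5 m[X3→φ1] = [256, 660]
r5 m[X3→φ2] = [176, 168]
r5 m[X7→φ1] = [1, 1]
r5 m[X15→φ2] = [7, 3]
r5 m[X15→φ3] = [848, 2040]
r5 m[X5→φ0] = [1, 1]
r6 m[φ0→X3] = [16, 12]
r6 m[φ0→X5] = [8162, 3894]
r6 m[φ1→X3] = [11, 14]
r6 m[φ1→X7] = [6264, 5792]
r6 m[φ2→X3] = [16, 55]
r6 m[φ2→X15] = [848, 2040]
r6 m[φ3→X15] = [7, 3]
r6 m[X3→φ0] = [176, 770]
r6 m[X3→φ1] = [256, 660]
r6 m[X3→φ2] = [176, 168]
r6 m[X7→φ1] = [1, 1]
r6 m[X15→φ2] = [7, 3]
r6 m[X15→φ3] = [848, 2040]
r6 m[X5→φ0] = [1, 1]
fixed point reached at round 6
b[X3] = ⊗ incoming = [2816, 9240]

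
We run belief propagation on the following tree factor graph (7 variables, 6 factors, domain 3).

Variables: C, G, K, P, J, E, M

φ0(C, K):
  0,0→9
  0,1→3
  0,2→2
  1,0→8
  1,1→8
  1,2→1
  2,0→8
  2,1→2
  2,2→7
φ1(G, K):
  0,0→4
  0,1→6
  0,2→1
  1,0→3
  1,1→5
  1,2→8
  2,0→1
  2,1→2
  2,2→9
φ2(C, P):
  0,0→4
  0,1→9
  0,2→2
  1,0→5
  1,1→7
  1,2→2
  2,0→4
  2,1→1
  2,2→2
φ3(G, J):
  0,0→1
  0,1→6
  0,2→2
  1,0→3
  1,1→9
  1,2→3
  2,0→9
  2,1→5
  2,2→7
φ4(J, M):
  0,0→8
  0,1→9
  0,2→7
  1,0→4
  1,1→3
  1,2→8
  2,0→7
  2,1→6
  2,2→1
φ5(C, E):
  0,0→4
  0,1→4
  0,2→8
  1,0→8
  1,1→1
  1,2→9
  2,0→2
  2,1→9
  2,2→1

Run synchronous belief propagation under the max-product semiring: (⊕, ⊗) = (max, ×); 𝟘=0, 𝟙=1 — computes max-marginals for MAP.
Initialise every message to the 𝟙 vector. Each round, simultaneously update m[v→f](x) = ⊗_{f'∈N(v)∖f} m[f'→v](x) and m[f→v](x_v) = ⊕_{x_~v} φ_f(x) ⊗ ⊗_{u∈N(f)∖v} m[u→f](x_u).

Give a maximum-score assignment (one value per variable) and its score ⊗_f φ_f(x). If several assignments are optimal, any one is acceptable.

init: all messages = 𝟙 over 3 values
r1 m[φ0→C] = [9, 8, 8]
r1 m[φ0→K] = [9, 8, 7]
r1 m[φ1→G] = [6, 8, 9]
r1 m[φ1→K] = [4, 6, 9]
r1 m[φ2→C] = [9, 7, 4]
r1 m[φ2→P] = [5, 9, 2]
r1 m[φ3→G] = [6, 9, 9]
r1 m[φ3→J] = [9, 9, 7]
r1 m[φ4→J] = [9, 8, 7]
r1 m[φ4→M] = [8, 9, 8]
r1 m[φ5→C] = [8, 9, 9]
r1 m[φ5→E] = [8, 9, 9]
r1 m[C→φ0] = [1, 1, 1]
r1 m[C→φ2] = [1, 1, 1]
r1 m[C→φ5] = [1, 1, 1]
r1 m[G→φ1] = [1, 1, 1]
r1 m[G→φ3] = [1, 1, 1]
r1 m[K→φ0] = [1, 1, 1]
r1 m[K→φ1] = [1, 1, 1]
r1 m[P→φ2] = [1, 1, 1]
r1 m[J→φ3] = [1, 1, 1]
r1 m[J→φ4] = [1, 1, 1]
r1 m[E→φ5] = [1, 1, 1]
r1 m[M→φ4] = [1, 1, 1]
r2 m[φ0→C] = [9, 8, 8]
r2 m[φ0→K] = [9, 8, 7]
r2 m[φ1→G] = [6, 8, 9]
r2 m[φ1→K] = [4, 6, 9]
r2 m[φ2→C] = [9, 7, 4]
r2 m[φ2→P] = [5, 9, 2]
r2 m[φ3→G] = [6, 9, 9]
r2 m[φ3→J] = [9, 9, 7]
r2 m[φ4→J] = [9, 8, 7]
r2 m[φ4→M] = [8, 9, 8]
r2 m[φ5→C] = [8, 9, 9]
r2 m[φ5→E] = [8, 9, 9]
r2 m[C→φ0] = [72, 63, 36]
r2 m[C→φ2] = [72, 72, 72]
r2 m[C→φ5] = [81, 56, 32]
r2 m[G→φ1] = [6, 9, 9]
r2 m[G→φ3] = [6, 8, 9]
r2 m[K→φ0] = [4, 6, 9]
r2 m[K→φ1] = [9, 8, 7]
r2 m[P→φ2] = [1, 1, 1]
r2 m[J→φ3] = [9, 8, 7]
r2 m[J→φ4] = [9, 9, 7]
r2 m[E→φ5] = [1, 1, 1]
r2 m[M→φ4] = [1, 1, 1]
r3 m[φ0→C] = [36, 48, 63]
r3 m[φ0→K] = [648, 504, 252]
r3 m[φ1→G] = [48, 56, 63]
r3 m[φ1→K] = [27, 45, 81]
r3 m[φ2→C] = [9, 7, 4]
r3 m[φ2→P] = [360, 648, 144]
r3 m[φ3→G] = [48, 72, 81]
r3 m[φ3→J] = [81, 72, 63]
r3 m[φ4→J] = [9, 8, 7]
r3 m[φ4→M] = [72, 81, 72]
r3 m[φ5→C] = [8, 9, 9]
r3 m[φ5→E] = [448, 324, 648]
r3 m[C→φ0] = [72, 63, 36]
r3 m[C→φ2] = [72, 72, 72]
r3 m[C→φ5] = [81, 56, 32]
r3 m[G→φ1] = [6, 9, 9]
r3 m[G→φ3] = [6, 8, 9]
r3 m[K→φ0] = [4, 6, 9]
r3 m[K→φ1] = [9, 8, 7]
r3 m[P→φ2] = [1, 1, 1]
r3 m[J→φ3] = [9, 8, 7]
r3 m[J→φ4] = [9, 9, 7]
r3 m[E→φ5] = [1, 1, 1]
r3 m[M→φ4] = [1, 1, 1]
r4 m[φ0→C] = [36, 48, 63]
r4 m[φ0→K] = [648, 504, 252]
r4 m[φ1→G] = [48, 56, 63]
r4 m[φ1→K] = [27, 45, 81]
r4 m[φ2→C] = [9, 7, 4]
r4 m[φ2→P] = [360, 648, 144]
r4 m[φ3→G] = [48, 72, 81]
r4 m[φ3→J] = [81, 72, 63]
r4 m[φ4→J] = [9, 8, 7]
r4 m[φ4→M] = [72, 81, 72]
r4 m[φ5→C] = [8, 9, 9]
r4 m[φ5→E] = [448, 324, 648]
r4 m[C→φ0] = [72, 63, 36]
r4 m[C→φ2] = [288, 432, 567]
r4 m[C→φ5] = [324, 336, 252]
r4 m[G→φ1] = [48, 72, 81]
r4 m[G→φ3] = [48, 56, 63]
r4 m[K→φ0] = [27, 45, 81]
r4 m[K→φ1] = [648, 504, 252]
r4 m[P→φ2] = [1, 1, 1]
r4 m[J→φ3] = [9, 8, 7]
r4 m[J→φ4] = [81, 72, 63]
r4 m[E→φ5] = [1, 1, 1]
r4 m[M→φ4] = [1, 1, 1]
r5 m[φ0→C] = [243, 360, 567]
r5 m[φ0→K] = [648, 504, 252]
r5 m[φ1→G] = [3024, 2520, 2268]
r5 m[φ1→K] = [216, 360, 729]
r5 m[φ2→C] = [9, 7, 4]
r5 m[φ2→P] = [2268, 3024, 1134]
r5 m[φ3→G] = [48, 72, 81]
r5 m[φ3→J] = [567, 504, 441]
r5 m[φ4→J] = [9, 8, 7]
r5 m[φ4→M] = [648, 729, 576]
r5 m[φ5→C] = [8, 9, 9]
r5 m[φ5→E] = [2688, 2268, 3024]
r5 m[C→φ0] = [72, 63, 36]
r5 m[C→φ2] = [288, 432, 567]
r5 m[C→φ5] = [324, 336, 252]
r5 m[G→φ1] = [48, 72, 81]
r5 m[G→φ3] = [48, 56, 63]
r5 m[K→φ0] = [27, 45, 81]
r5 m[K→φ1] = [648, 504, 252]
r5 m[P→φ2] = [1, 1, 1]
r5 m[J→φ3] = [9, 8, 7]
r5 m[J→φ4] = [81, 72, 63]
r5 m[E→φ5] = [1, 1, 1]
r5 m[M→φ4] = [1, 1, 1]
r6 m[φ0→C] = [243, 360, 567]
r6 m[φ0→K] = [648, 504, 252]
r6 m[φ1→G] = [3024, 2520, 2268]
r6 m[φ1→K] = [216, 360, 729]
r6 m[φ2→C] = [9, 7, 4]
r6 m[φ2→P] = [2268, 3024, 1134]
r6 m[φ3→G] = [48, 72, 81]
r6 m[φ3→J] = [567, 504, 441]
r6 m[φ4→J] = [9, 8, 7]
r6 m[φ4→M] = [648, 729, 576]
r6 m[φ5→C] = [8, 9, 9]
r6 m[φ5→E] = [2688, 2268, 3024]
r6 m[C→φ0] = [72, 63, 36]
r6 m[C→φ2] = [1944, 3240, 5103]
r6 m[C→φ5] = [2187, 2520, 2268]
r6 m[G→φ1] = [48, 72, 81]
r6 m[G→φ3] = [3024, 2520, 2268]
r6 m[K→φ0] = [216, 360, 729]
r6 m[K→φ1] = [648, 504, 252]
r6 m[P→φ2] = [1, 1, 1]
r6 m[J→φ3] = [9, 8, 7]
r6 m[J→φ4] = [567, 504, 441]
r6 m[E→φ5] = [1, 1, 1]
r6 m[M→φ4] = [1, 1, 1]
r7 m[φ0→C] = [1944, 2880, 5103]
r7 m[φ0→K] = [648, 504, 252]
r7 m[φ1→G] = [3024, 2520, 2268]
r7 m[φ1→K] = [216, 360, 729]
r7 m[φ2→C] = [9, 7, 4]
r7 m[φ2→P] = [20412, 22680, 10206]
r7 m[φ3→G] = [48, 72, 81]
r7 m[φ3→J] = [20412, 22680, 15876]
r7 m[φ4→J] = [9, 8, 7]
r7 m[φ4→M] = [4536, 5103, 4032]
r7 m[φ5→C] = [8, 9, 9]
r7 m[φ5→E] = [20160, 20412, 22680]
r7 m[C→φ0] = [72, 63, 36]
r7 m[C→φ2] = [1944, 3240, 5103]
r7 m[C→φ5] = [2187, 2520, 2268]
r7 m[G→φ1] = [48, 72, 81]
r7 m[G→φ3] = [3024, 2520, 2268]
r7 m[K→φ0] = [216, 360, 729]
r7 m[K→φ1] = [648, 504, 252]
r7 m[P→φ2] = [1, 1, 1]
r7 m[J→φ3] = [9, 8, 7]
r7 m[J→φ4] = [567, 504, 441]
r7 m[E→φ5] = [1, 1, 1]
r7 m[M→φ4] = [1, 1, 1]
r8 m[φ0→C] = [1944, 2880, 5103]
r8 m[φ0→K] = [648, 504, 252]
r8 m[φ1→G] = [3024, 2520, 2268]
r8 m[φ1→K] = [216, 360, 729]
r8 m[φ2→C] = [9, 7, 4]
r8 m[φ2→P] = [20412, 22680, 10206]
r8 m[φ3→G] = [48, 72, 81]
r8 m[φ3→J] = [20412, 22680, 15876]
r8 m[φ4→J] = [9, 8, 7]
r8 m[φ4→M] = [4536, 5103, 4032]
r8 m[φ5→C] = [8, 9, 9]
r8 m[φ5→E] = [20160, 20412, 22680]
r8 m[C→φ0] = [72, 63, 36]
r8 m[C→φ2] = [15552, 25920, 45927]
r8 m[C→φ5] = [17496, 20160, 20412]
r8 m[G→φ1] = [48, 72, 81]
r8 m[G→φ3] = [3024, 2520, 2268]
r8 m[K→φ0] = [216, 360, 729]
r8 m[K→φ1] = [648, 504, 252]
r8 m[P→φ2] = [1, 1, 1]
r8 m[J→φ3] = [9, 8, 7]
r8 m[J→φ4] = [20412, 22680, 15876]
r8 m[E→φ5] = [1, 1, 1]
r8 m[M→φ4] = [1, 1, 1]
r9 m[φ0→C] = [1944, 2880, 5103]
r9 m[φ0→K] = [648, 504, 252]
r9 m[φ1→G] = [3024, 2520, 2268]
r9 m[φ1→K] = [216, 360, 729]
r9 m[φ2→C] = [9, 7, 4]
r9 m[φ2→P] = [183708, 181440, 91854]
r9 m[φ3→G] = [48, 72, 81]
r9 m[φ3→J] = [20412, 22680, 15876]
r9 m[φ4→J] = [9, 8, 7]
r9 m[φ4→M] = [163296, 183708, 181440]
r9 m[φ5→C] = [8, 9, 9]
r9 m[φ5→E] = [161280, 183708, 181440]
r9 m[C→φ0] = [72, 63, 36]
r9 m[C→φ2] = [15552, 25920, 45927]
r9 m[C→φ5] = [17496, 20160, 20412]
r9 m[G→φ1] = [48, 72, 81]
r9 m[G→φ3] = [3024, 2520, 2268]
r9 m[K→φ0] = [216, 360, 729]
r9 m[K→φ1] = [648, 504, 252]
r9 m[P→φ2] = [1, 1, 1]
r9 m[J→φ3] = [9, 8, 7]
r9 m[J→φ4] = [20412, 22680, 15876]
r9 m[E→φ5] = [1, 1, 1]
r9 m[M→φ4] = [1, 1, 1]
r10 m[φ0→C] = [1944, 2880, 5103]
r10 m[φ0→K] = [648, 504, 252]
r10 m[φ1→G] = [3024, 2520, 2268]
r10 m[φ1→K] = [216, 360, 729]
r10 m[φ2→C] = [9, 7, 4]
r10 m[φ2→P] = [183708, 181440, 91854]
r10 m[φ3→G] = [48, 72, 81]
r10 m[φ3→J] = [20412, 22680, 15876]
r10 m[φ4→J] = [9, 8, 7]
r10 m[φ4→M] = [163296, 183708, 181440]
r10 m[φ5→C] = [8, 9, 9]
r10 m[φ5→E] = [161280, 183708, 181440]
r10 m[C→φ0] = [72, 63, 36]
r10 m[C→φ2] = [15552, 25920, 45927]
r10 m[C→φ5] = [17496, 20160, 20412]
r10 m[G→φ1] = [48, 72, 81]
r10 m[G→φ3] = [3024, 2520, 2268]
r10 m[K→φ0] = [216, 360, 729]
r10 m[K→φ1] = [648, 504, 252]
r10 m[P→φ2] = [1, 1, 1]
r10 m[J→φ3] = [9, 8, 7]
r10 m[J→φ4] = [20412, 22680, 15876]
r10 m[E→φ5] = [1, 1, 1]
r10 m[M→φ4] = [1, 1, 1]
fixed point reached at round 10
traceback from C: (C=2, G=2, K=2, P=0, J=0, E=1, M=1), score=183708

assignment: (C=2, G=2, K=2, P=0, J=0, E=1, M=1); score = 183708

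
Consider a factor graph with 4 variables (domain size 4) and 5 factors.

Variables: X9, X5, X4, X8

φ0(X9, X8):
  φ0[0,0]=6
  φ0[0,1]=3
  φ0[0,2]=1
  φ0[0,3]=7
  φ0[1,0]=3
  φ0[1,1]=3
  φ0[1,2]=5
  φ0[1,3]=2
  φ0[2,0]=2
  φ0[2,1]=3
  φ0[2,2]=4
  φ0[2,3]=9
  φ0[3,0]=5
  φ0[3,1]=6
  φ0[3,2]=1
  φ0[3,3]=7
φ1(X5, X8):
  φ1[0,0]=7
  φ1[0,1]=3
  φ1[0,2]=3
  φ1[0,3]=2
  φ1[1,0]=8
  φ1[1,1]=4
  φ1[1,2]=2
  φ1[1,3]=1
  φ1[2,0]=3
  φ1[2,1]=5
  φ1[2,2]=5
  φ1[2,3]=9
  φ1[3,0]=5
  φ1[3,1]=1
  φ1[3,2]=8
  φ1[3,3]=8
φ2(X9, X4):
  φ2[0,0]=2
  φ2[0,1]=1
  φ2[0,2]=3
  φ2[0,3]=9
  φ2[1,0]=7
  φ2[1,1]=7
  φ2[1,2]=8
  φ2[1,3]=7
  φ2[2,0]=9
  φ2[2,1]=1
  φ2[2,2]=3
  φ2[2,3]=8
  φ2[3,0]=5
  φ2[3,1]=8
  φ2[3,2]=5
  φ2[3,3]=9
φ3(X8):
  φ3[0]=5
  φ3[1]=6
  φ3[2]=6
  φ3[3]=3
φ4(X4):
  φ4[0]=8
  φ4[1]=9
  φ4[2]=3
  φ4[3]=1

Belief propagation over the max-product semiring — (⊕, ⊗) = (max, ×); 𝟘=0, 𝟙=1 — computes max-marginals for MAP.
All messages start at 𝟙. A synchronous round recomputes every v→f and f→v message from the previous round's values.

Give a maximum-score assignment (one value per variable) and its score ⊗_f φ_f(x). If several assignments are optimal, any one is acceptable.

assignment: (X9=2, X5=2, X4=0, X8=3); score = 17496

init: all messages = 𝟙 over 4 values
r1 m[φ0→X9] = [7, 5, 9, 7]
r1 m[φ0→X8] = [6, 6, 5, 9]
r1 m[φ1→X5] = [7, 8, 9, 8]
r1 m[φ1→X8] = [8, 5, 8, 9]
r1 m[φ2→X9] = [9, 8, 9, 9]
r1 m[φ2→X4] = [9, 8, 8, 9]
r1 m[φ3→X8] = [5, 6, 6, 3]
r1 m[φ4→X4] = [8, 9, 3, 1]
r1 m[X9→φ0] = [1, 1, 1, 1]
r1 m[X9→φ2] = [1, 1, 1, 1]
r1 m[X5→φ1] = [1, 1, 1, 1]
r1 m[X4→φ2] = [1, 1, 1, 1]
r1 m[X4→φ4] = [1, 1, 1, 1]
r1 m[X8→φ0] = [1, 1, 1, 1]
r1 m[X8→φ1] = [1, 1, 1, 1]
r1 m[X8→φ3] = [1, 1, 1, 1]
r2 m[φ0→X9] = [7, 5, 9, 7]
r2 m[φ0→X8] = [6, 6, 5, 9]
r2 m[φ1→X5] = [7, 8, 9, 8]
r2 m[φ1→X8] = [8, 5, 8, 9]
r2 m[φ2→X9] = [9, 8, 9, 9]
r2 m[φ2→X4] = [9, 8, 8, 9]
r2 m[φ3→X8] = [5, 6, 6, 3]
r2 m[φ4→X4] = [8, 9, 3, 1]
r2 m[X9→φ0] = [9, 8, 9, 9]
r2 m[X9→φ2] = [7, 5, 9, 7]
r2 m[X5→φ1] = [1, 1, 1, 1]
r2 m[X4→φ2] = [8, 9, 3, 1]
r2 m[X4→φ4] = [9, 8, 8, 9]
r2 m[X8→φ0] = [40, 30, 48, 27]
r2 m[X8→φ1] = [30, 36, 30, 27]
r2 m[X8→φ3] = [48, 30, 40, 81]
r3 m[φ0→X9] = [240, 240, 243, 200]
r3 m[φ0→X8] = [54, 54, 40, 81]
r3 m[φ1→X5] = [210, 240, 243, 240]
r3 m[φ1→X8] = [8, 5, 8, 9]
r3 m[φ2→X9] = [16, 63, 72, 72]
r3 m[φ2→X4] = [81, 56, 40, 72]
r3 m[φ3→X8] = [5, 6, 6, 3]
r3 m[φ4→X4] = [8, 9, 3, 1]
r3 m[X9→φ0] = [9, 8, 9, 9]
r3 m[X9→φ2] = [7, 5, 9, 7]
r3 m[X5→φ1] = [1, 1, 1, 1]
r3 m[X4→φ2] = [8, 9, 3, 1]
r3 m[X4→φ4] = [9, 8, 8, 9]
r3 m[X8→φ0] = [40, 30, 48, 27]
r3 m[X8→φ1] = [30, 36, 30, 27]
r3 m[X8→φ3] = [48, 30, 40, 81]
r4 m[φ0→X9] = [240, 240, 243, 200]
r4 m[φ0→X8] = [54, 54, 40, 81]
r4 m[φ1→X5] = [210, 240, 243, 240]
r4 m[φ1→X8] = [8, 5, 8, 9]
r4 m[φ2→X9] = [16, 63, 72, 72]
r4 m[φ2→X4] = [81, 56, 40, 72]
r4 m[φ3→X8] = [5, 6, 6, 3]
r4 m[φ4→X4] = [8, 9, 3, 1]
r4 m[X9→φ0] = [16, 63, 72, 72]
r4 m[X9→φ2] = [240, 240, 243, 200]
r4 m[X5→φ1] = [1, 1, 1, 1]
r4 m[X4→φ2] = [8, 9, 3, 1]
r4 m[X4→φ4] = [81, 56, 40, 72]
r4 m[X8→φ0] = [40, 30, 48, 27]
r4 m[X8→φ1] = [270, 324, 240, 243]
r4 m[X8→φ3] = [432, 270, 320, 729]
r5 m[φ0→X9] = [240, 240, 243, 200]
r5 m[φ0→X8] = [360, 432, 315, 648]
r5 m[φ1→X5] = [1890, 2160, 2187, 1944]
r5 m[φ1→X8] = [8, 5, 8, 9]
r5 m[φ2→X9] = [16, 63, 72, 72]
r5 m[φ2→X4] = [2187, 1680, 1920, 2160]
r5 m[φ3→X8] = [5, 6, 6, 3]
r5 m[φ4→X4] = [8, 9, 3, 1]
r5 m[X9→φ0] = [16, 63, 72, 72]
r5 m[X9→φ2] = [240, 240, 243, 200]
r5 m[X5→φ1] = [1, 1, 1, 1]
r5 m[X4→φ2] = [8, 9, 3, 1]
r5 m[X4→φ4] = [81, 56, 40, 72]
r5 m[X8→φ0] = [40, 30, 48, 27]
r5 m[X8→φ1] = [270, 324, 240, 243]
r5 m[X8→φ3] = [432, 270, 320, 729]
r6 m[φ0→X9] = [240, 240, 243, 200]
r6 m[φ0→X8] = [360, 432, 315, 648]
r6 m[φ1→X5] = [1890, 2160, 2187, 1944]
r6 m[φ1→X8] = [8, 5, 8, 9]
r6 m[φ2→X9] = [16, 63, 72, 72]
r6 m[φ2→X4] = [2187, 1680, 1920, 2160]
r6 m[φ3→X8] = [5, 6, 6, 3]
r6 m[φ4→X4] = [8, 9, 3, 1]
r6 m[X9→φ0] = [16, 63, 72, 72]
r6 m[X9→φ2] = [240, 240, 243, 200]
r6 m[X5→φ1] = [1, 1, 1, 1]
r6 m[X4→φ2] = [8, 9, 3, 1]
r6 m[X4→φ4] = [2187, 1680, 1920, 2160]
r6 m[X8→φ0] = [40, 30, 48, 27]
r6 m[X8→φ1] = [1800, 2592, 1890, 1944]
r6 m[X8→φ3] = [2880, 2160, 2520, 5832]
r7 m[φ0→X9] = [240, 240, 243, 200]
r7 m[φ0→X8] = [360, 432, 315, 648]
r7 m[φ1→X5] = [12600, 14400, 17496, 15552]
r7 m[φ1→X8] = [8, 5, 8, 9]
r7 m[φ2→X9] = [16, 63, 72, 72]
r7 m[φ2→X4] = [2187, 1680, 1920, 2160]
r7 m[φ3→X8] = [5, 6, 6, 3]
r7 m[φ4→X4] = [8, 9, 3, 1]
r7 m[X9→φ0] = [16, 63, 72, 72]
r7 m[X9→φ2] = [240, 240, 243, 200]
r7 m[X5→φ1] = [1, 1, 1, 1]
r7 m[X4→φ2] = [8, 9, 3, 1]
r7 m[X4→φ4] = [2187, 1680, 1920, 2160]
r7 m[X8→φ0] = [40, 30, 48, 27]
r7 m[X8→φ1] = [1800, 2592, 1890, 1944]
r7 m[X8→φ3] = [2880, 2160, 2520, 5832]
r8 m[φ0→X9] = [240, 240, 243, 200]
r8 m[φ0→X8] = [360, 432, 315, 648]
r8 m[φ1→X5] = [12600, 14400, 17496, 15552]
r8 m[φ1→X8] = [8, 5, 8, 9]
r8 m[φ2→X9] = [16, 63, 72, 72]
r8 m[φ2→X4] = [2187, 1680, 1920, 2160]
r8 m[φ3→X8] = [5, 6, 6, 3]
r8 m[φ4→X4] = [8, 9, 3, 1]
r8 m[X9→φ0] = [16, 63, 72, 72]
r8 m[X9→φ2] = [240, 240, 243, 200]
r8 m[X5→φ1] = [1, 1, 1, 1]
r8 m[X4→φ2] = [8, 9, 3, 1]
r8 m[X4→φ4] = [2187, 1680, 1920, 2160]
r8 m[X8→φ0] = [40, 30, 48, 27]
r8 m[X8→φ1] = [1800, 2592, 1890, 1944]
r8 m[X8→φ3] = [2880, 2160, 2520, 5832]
fixed point reached at round 8
traceback from X9: (X9=2, X5=2, X4=0, X8=3), score=17496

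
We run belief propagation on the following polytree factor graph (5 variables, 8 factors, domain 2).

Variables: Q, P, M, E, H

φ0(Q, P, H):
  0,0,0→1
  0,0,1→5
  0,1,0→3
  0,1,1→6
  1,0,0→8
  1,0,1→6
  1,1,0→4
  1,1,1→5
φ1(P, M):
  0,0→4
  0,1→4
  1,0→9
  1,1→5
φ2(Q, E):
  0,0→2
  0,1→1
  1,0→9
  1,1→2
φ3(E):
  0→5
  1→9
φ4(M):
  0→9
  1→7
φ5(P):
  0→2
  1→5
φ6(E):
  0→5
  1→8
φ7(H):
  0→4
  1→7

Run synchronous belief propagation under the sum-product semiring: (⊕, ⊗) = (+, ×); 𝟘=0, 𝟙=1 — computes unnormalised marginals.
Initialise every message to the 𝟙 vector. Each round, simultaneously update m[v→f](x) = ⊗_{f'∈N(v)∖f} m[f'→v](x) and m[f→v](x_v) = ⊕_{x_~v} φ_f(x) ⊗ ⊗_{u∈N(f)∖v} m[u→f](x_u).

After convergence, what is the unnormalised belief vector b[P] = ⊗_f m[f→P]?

b[P] = [4104192, 14736060]

init: all messages = 𝟙 over 2 values
r1 m[φ0→Q] = [15, 23]
r1 m[φ0→P] = [20, 18]
r1 m[φ0→H] = [16, 22]
r1 m[φ1→P] = [8, 14]
r1 m[φ1→M] = [13, 9]
r1 m[φ2→Q] = [3, 11]
r1 m[φ2→E] = [11, 3]
r1 m[φ3→E] = [5, 9]
r1 m[φ4→M] = [9, 7]
r1 m[φ5→P] = [2, 5]
r1 m[φ6→E] = [5, 8]
r1 m[φ7→H] = [4, 7]
r1 m[Q→φ0] = [1, 1]
r1 m[Q→φ2] = [1, 1]
r1 m[P→φ0] = [1, 1]
r1 m[P→φ1] = [1, 1]
r1 m[P→φ5] = [1, 1]
r1 m[M→φ1] = [1, 1]
r1 m[M→φ4] = [1, 1]
r1 m[E→φ2] = [1, 1]
r1 m[E→φ3] = [1, 1]
r1 m[E→φ6] = [1, 1]
r1 m[H→φ0] = [1, 1]
r1 m[H→φ7] = [1, 1]
r2 m[φ0→Q] = [15, 23]
r2 m[φ0→P] = [20, 18]
r2 m[φ0→H] = [16, 22]
r2 m[φ1→P] = [8, 14]
r2 m[φ1→M] = [13, 9]
r2 m[φ2→Q] = [3, 11]
r2 m[φ2→E] = [11, 3]
r2 m[φ3→E] = [5, 9]
r2 m[φ4→M] = [9, 7]
r2 m[φ5→P] = [2, 5]
r2 m[φ6→E] = [5, 8]
r2 m[φ7→H] = [4, 7]
r2 m[Q→φ0] = [3, 11]
r2 m[Q→φ2] = [15, 23]
r2 m[P→φ0] = [16, 70]
r2 m[P→φ1] = [40, 90]
r2 m[P→φ5] = [160, 252]
r2 m[M→φ1] = [9, 7]
r2 m[M→φ4] = [13, 9]
r2 m[E→φ2] = [25, 72]
r2 m[E→φ3] = [55, 24]
r2 m[E→φ6] = [55, 27]
r2 m[H→φ0] = [4, 7]
r2 m[H→φ7] = [16, 22]
r3 m[φ0→Q] = [4404, 4754]
r3 m[φ0→P] = [931, 723]
r3 m[φ0→H] = [5166, 6406]
r3 m[φ1→P] = [64, 116]
r3 m[φ1→M] = [970, 610]
r3 m[φ2→Q] = [122, 369]
r3 m[φ2→E] = [237, 61]
r3 m[φ3→E] = [5, 9]
r3 m[φ4→M] = [9, 7]
r3 m[φ5→P] = [2, 5]
r3 m[φ6→E] = [5, 8]
r3 m[φ7→H] = [4, 7]
r3 m[Q→φ0] = [3, 11]
r3 m[Q→φ2] = [15, 23]
r3 m[P→φ0] = [16, 70]
r3 m[P→φ1] = [40, 90]
r3 m[P→φ5] = [160, 252]
r3 m[M→φ1] = [9, 7]
r3 m[M→φ4] = [13, 9]
r3 m[E→φ2] = [25, 72]
r3 m[E→φ3] = [55, 24]
r3 m[E→φ6] = [55, 27]
r3 m[H→φ0] = [4, 7]
r3 m[H→φ7] = [16, 22]
r4 m[φ0→Q] = [4404, 4754]
r4 m[φ0→P] = [931, 723]
r4 m[φ0→H] = [5166, 6406]
r4 m[φ1→P] = [64, 116]
r4 m[φ1→M] = [970, 610]
r4 m[φ2→Q] = [122, 369]
r4 m[φ2→E] = [237, 61]
r4 m[φ3→E] = [5, 9]
r4 m[φ4→M] = [9, 7]
r4 m[φ5→P] = [2, 5]
r4 m[φ6→E] = [5, 8]
r4 m[φ7→H] = [4, 7]
r4 m[Q→φ0] = [122, 369]
r4 m[Q→φ2] = [4404, 4754]
r4 m[P→φ0] = [128, 580]
r4 m[P→φ1] = [1862, 3615]
r4 m[P→φ5] = [59584, 83868]
r4 m[M→φ1] = [9, 7]
r4 m[M→φ4] = [970, 610]
r4 m[E→φ2] = [25, 72]
r4 m[E→φ3] = [1185, 488]
r4 m[E→φ6] = [1185, 549]
r4 m[H→φ0] = [4, 7]
r4 m[H→φ7] = [5166, 6406]
r5 m[φ0→Q] = [36312, 39052]
r5 m[φ0→P] = [32064, 25407]
r5 m[φ0→H] = [1461832, 1856132]
r5 m[φ1→P] = [64, 116]
r5 m[φ1→M] = [39983, 25523]
r5 m[φ2→Q] = [122, 369]
r5 m[φ2→E] = [51594, 13912]
r5 m[φ3→E] = [5, 9]
r5 m[φ4→M] = [9, 7]
r5 m[φ5→P] = [2, 5]
r5 m[φ6→E] = [5, 8]
r5 m[φ7→H] = [4, 7]
r5 m[Q→φ0] = [122, 369]
r5 m[Q→φ2] = [4404, 4754]
r5 m[P→φ0] = [128, 580]
r5 m[P→φ1] = [1862, 3615]
r5 m[P→φ5] = [59584, 83868]
r5 m[M→φ1] = [9, 7]
r5 m[M→φ4] = [970, 610]
r5 m[E→φ2] = [25, 72]
r5 m[E→φ3] = [1185, 488]
r5 m[E→φ6] = [1185, 549]
r5 m[H→φ0] = [4, 7]
r5 m[H→φ7] = [5166, 6406]
r6 m[φ0→Q] = [36312, 39052]
r6 m[φ0→P] = [32064, 25407]
r6 m[φ0→H] = [1461832, 1856132]
r6 m[φ1→P] = [64, 116]
r6 m[φ1→M] = [39983, 25523]
r6 m[φ2→Q] = [122, 369]
r6 m[φ2→E] = [51594, 13912]
r6 m[φ3→E] = [5, 9]
r6 m[φ4→M] = [9, 7]
r6 m[φ5→P] = [2, 5]
r6 m[φ6→E] = [5, 8]
r6 m[φ7→H] = [4, 7]
r6 m[Q→φ0] = [122, 369]
r6 m[Q→φ2] = [36312, 39052]
r6 m[P→φ0] = [128, 580]
r6 m[P→φ1] = [64128, 127035]
r6 m[P→φ5] = [2052096, 2947212]
r6 m[M→φ1] = [9, 7]
r6 m[M→φ4] = [39983, 25523]
r6 m[E→φ2] = [25, 72]
r6 m[E→φ3] = [257970, 111296]
r6 m[E→φ6] = [257970, 125208]
r6 m[H→φ0] = [4, 7]
r6 m[H→φ7] = [1461832, 1856132]
r7 m[φ0→Q] = [36312, 39052]
r7 m[φ0→P] = [32064, 25407]
r7 m[φ0→H] = [1461832, 1856132]
r7 m[φ1→P] = [64, 116]
r7 m[φ1→M] = [1399827, 891687]
r7 m[φ2→Q] = [122, 369]
r7 m[φ2→E] = [424092, 114416]
r7 m[φ3→E] = [5, 9]
r7 m[φ4→M] = [9, 7]
r7 m[φ5→P] = [2, 5]
r7 m[φ6→E] = [5, 8]
r7 m[φ7→H] = [4, 7]
r7 m[Q→φ0] = [122, 369]
r7 m[Q→φ2] = [36312, 39052]
r7 m[P→φ0] = [128, 580]
r7 m[P→φ1] = [64128, 127035]
r7 m[P→φ5] = [2052096, 2947212]
r7 m[M→φ1] = [9, 7]
r7 m[M→φ4] = [39983, 25523]
r7 m[E→φ2] = [25, 72]
r7 m[E→φ3] = [257970, 111296]
r7 m[E→φ6] = [257970, 125208]
r7 m[H→φ0] = [4, 7]
r7 m[H→φ7] = [1461832, 1856132]
r8 m[φ0→Q] = [36312, 39052]
r8 m[φ0→P] = [32064, 25407]
r8 m[φ0→H] = [1461832, 1856132]
r8 m[φ1→P] = [64, 116]
r8 m[φ1→M] = [1399827, 891687]
r8 m[φ2→Q] = [122, 369]
r8 m[φ2→E] = [424092, 114416]
r8 m[φ3→E] = [5, 9]
r8 m[φ4→M] = [9, 7]
r8 m[φ5→P] = [2, 5]
r8 m[φ6→E] = [5, 8]
r8 m[φ7→H] = [4, 7]
r8 m[Q→φ0] = [122, 369]
r8 m[Q→φ2] = [36312, 39052]
r8 m[P→φ0] = [128, 580]
r8 m[P→φ1] = [64128, 127035]
r8 m[P→φ5] = [2052096, 2947212]
r8 m[M→φ1] = [9, 7]
r8 m[M→φ4] = [1399827, 891687]
r8 m[E→φ2] = [25, 72]
r8 m[E→φ3] = [2120460, 915328]
r8 m[E→φ6] = [2120460, 1029744]
r8 m[H→φ0] = [4, 7]
r8 m[H→φ7] = [1461832, 1856132]
r9 m[φ0→Q] = [36312, 39052]
r9 m[φ0→P] = [32064, 25407]
r9 m[φ0→H] = [1461832, 1856132]
r9 m[φ1→P] = [64, 116]
r9 m[φ1→M] = [1399827, 891687]
r9 m[φ2→Q] = [122, 369]
r9 m[φ2→E] = [424092, 114416]
r9 m[φ3→E] = [5, 9]
r9 m[φ4→M] = [9, 7]
r9 m[φ5→P] = [2, 5]
r9 m[φ6→E] = [5, 8]
r9 m[φ7→H] = [4, 7]
r9 m[Q→φ0] = [122, 369]
r9 m[Q→φ2] = [36312, 39052]
r9 m[P→φ0] = [128, 580]
r9 m[P→φ1] = [64128, 127035]
r9 m[P→φ5] = [2052096, 2947212]
r9 m[M→φ1] = [9, 7]
r9 m[M→φ4] = [1399827, 891687]
r9 m[E→φ2] = [25, 72]
r9 m[E→φ3] = [2120460, 915328]
r9 m[E→φ6] = [2120460, 1029744]
r9 m[H→φ0] = [4, 7]
r9 m[H→φ7] = [1461832, 1856132]
fixed point reached at round 9
b[P] = ⊗ incoming = [4104192, 14736060]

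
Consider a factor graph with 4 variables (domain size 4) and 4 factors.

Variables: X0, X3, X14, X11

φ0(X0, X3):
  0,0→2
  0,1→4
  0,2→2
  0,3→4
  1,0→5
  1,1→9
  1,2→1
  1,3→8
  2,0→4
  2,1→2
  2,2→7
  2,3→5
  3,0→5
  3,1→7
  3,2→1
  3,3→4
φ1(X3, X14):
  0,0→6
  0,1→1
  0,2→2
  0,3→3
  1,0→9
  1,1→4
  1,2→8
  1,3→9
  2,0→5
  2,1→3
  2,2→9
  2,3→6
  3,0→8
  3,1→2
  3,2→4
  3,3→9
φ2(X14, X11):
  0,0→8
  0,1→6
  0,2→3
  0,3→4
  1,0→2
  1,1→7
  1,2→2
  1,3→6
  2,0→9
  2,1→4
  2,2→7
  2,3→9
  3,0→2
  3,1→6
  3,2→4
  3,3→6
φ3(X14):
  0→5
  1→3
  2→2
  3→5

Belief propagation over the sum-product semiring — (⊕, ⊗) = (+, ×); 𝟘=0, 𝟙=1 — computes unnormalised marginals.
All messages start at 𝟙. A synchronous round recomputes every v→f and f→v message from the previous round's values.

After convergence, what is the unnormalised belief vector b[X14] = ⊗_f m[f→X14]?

init: all messages = 𝟙 over 4 values
r1 m[φ0→X0] = [12, 23, 18, 17]
r1 m[φ0→X3] = [16, 22, 11, 21]
r1 m[φ1→X3] = [12, 30, 23, 23]
r1 m[φ1→X14] = [28, 10, 23, 27]
r1 m[φ2→X14] = [21, 17, 29, 18]
r1 m[φ2→X11] = [21, 23, 16, 25]
r1 m[φ3→X14] = [5, 3, 2, 5]
r1 m[X0→φ0] = [1, 1, 1, 1]
r1 m[X3→φ0] = [1, 1, 1, 1]
r1 m[X3→φ1] = [1, 1, 1, 1]
r1 m[X14→φ1] = [1, 1, 1, 1]
r1 m[X14→φ2] = [1, 1, 1, 1]
r1 m[X14→φ3] = [1, 1, 1, 1]
r1 m[X11→φ2] = [1, 1, 1, 1]
r2 m[φ0→X0] = [12, 23, 18, 17]
r2 m[φ0→X3] = [16, 22, 11, 21]
r2 m[φ1→X3] = [12, 30, 23, 23]
r2 m[φ1→X14] = [28, 10, 23, 27]
r2 m[φ2→X14] = [21, 17, 29, 18]
r2 m[φ2→X11] = [21, 23, 16, 25]
r2 m[φ3→X14] = [5, 3, 2, 5]
r2 m[X0→φ0] = [1, 1, 1, 1]
r2 m[X3→φ0] = [12, 30, 23, 23]
r2 m[X3→φ1] = [16, 22, 11, 21]
r2 m[X14→φ1] = [105, 51, 58, 90]
r2 m[X14→φ2] = [140, 30, 46, 135]
r2 m[X14→φ3] = [588, 170, 667, 486]
r2 m[X11→φ2] = [1, 1, 1, 1]
r3 m[φ0→X0] = [282, 537, 384, 385]
r3 m[φ0→X3] = [16, 22, 11, 21]
r3 m[φ1→X3] = [1067, 2423, 1740, 1984]
r3 m[φ1→X14] = [517, 179, 391, 501]
r3 m[φ2→X14] = [21, 17, 29, 18]
r3 m[φ2→X11] = [1864, 2044, 1342, 1964]
r3 m[φ3→X14] = [5, 3, 2, 5]
r3 m[X0→φ0] = [1, 1, 1, 1]
r3 m[X3→φ0] = [12, 30, 23, 23]
r3 m[X3→φ1] = [16, 22, 11, 21]
r3 m[X14→φ1] = [105, 51, 58, 90]
r3 m[X14→φ2] = [140, 30, 46, 135]
r3 m[X14→φ3] = [588, 170, 667, 486]
r3 m[X11→φ2] = [1, 1, 1, 1]
r4 m[φ0→X0] = [282, 537, 384, 385]
r4 m[φ0→X3] = [16, 22, 11, 21]
r4 m[φ1→X3] = [1067, 2423, 1740, 1984]
r4 m[φ1→X14] = [517, 179, 391, 501]
r4 m[φ2→X14] = [21, 17, 29, 18]
r4 m[φ2→X11] = [1864, 2044, 1342, 1964]
r4 m[φ3→X14] = [5, 3, 2, 5]
r4 m[X0→φ0] = [1, 1, 1, 1]
r4 m[X3→φ0] = [1067, 2423, 1740, 1984]
r4 m[X3→φ1] = [16, 22, 11, 21]
r4 m[X14→φ1] = [105, 51, 58, 90]
r4 m[X14→φ2] = [2585, 537, 782, 2505]
r4 m[X14→φ3] = [10857, 3043, 11339, 9018]
r4 m[X11→φ2] = [1, 1, 1, 1]
r5 m[φ0→X0] = [23242, 44754, 31214, 31972]
r5 m[φ0→X3] = [16, 22, 11, 21]
r5 m[φ1→X3] = [1067, 2423, 1740, 1984]
r5 m[φ1→X14] = [517, 179, 391, 501]
r5 m[φ2→X14] = [21, 17, 29, 18]
r5 m[φ2→X11] = [33802, 37427, 24323, 35630]
r5 m[φ3→X14] = [5, 3, 2, 5]
r5 m[X0→φ0] = [1, 1, 1, 1]
r5 m[X3→φ0] = [1067, 2423, 1740, 1984]
r5 m[X3→φ1] = [16, 22, 11, 21]
r5 m[X14→φ1] = [105, 51, 58, 90]
r5 m[X14→φ2] = [2585, 537, 782, 2505]
r5 m[X14→φ3] = [10857, 3043, 11339, 9018]
r5 m[X11→φ2] = [1, 1, 1, 1]
r6 m[φ0→X0] = [23242, 44754, 31214, 31972]
r6 m[φ0→X3] = [16, 22, 11, 21]
r6 m[φ1→X3] = [1067, 2423, 1740, 1984]
r6 m[φ1→X14] = [517, 179, 391, 501]
r6 m[φ2→X14] = [21, 17, 29, 18]
r6 m[φ2→X11] = [33802, 37427, 24323, 35630]
r6 m[φ3→X14] = [5, 3, 2, 5]
r6 m[X0→φ0] = [1, 1, 1, 1]
r6 m[X3→φ0] = [1067, 2423, 1740, 1984]
r6 m[X3→φ1] = [16, 22, 11, 21]
r6 m[X14→φ1] = [105, 51, 58, 90]
r6 m[X14→φ2] = [2585, 537, 782, 2505]
r6 m[X14→φ3] = [10857, 3043, 11339, 9018]
r6 m[X11→φ2] = [1, 1, 1, 1]
fixed point reached at round 6
b[X14] = ⊗ incoming = [54285, 9129, 22678, 45090]

b[X14] = [54285, 9129, 22678, 45090]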